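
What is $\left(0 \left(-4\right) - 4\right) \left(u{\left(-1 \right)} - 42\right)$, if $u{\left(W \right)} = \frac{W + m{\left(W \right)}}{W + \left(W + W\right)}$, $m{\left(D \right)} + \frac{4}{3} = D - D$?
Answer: $\frac{1484}{9} \approx 164.89$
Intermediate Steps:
$m{\left(D \right)} = - \frac{4}{3}$ ($m{\left(D \right)} = - \frac{4}{3} + \left(D - D\right) = - \frac{4}{3} + 0 = - \frac{4}{3}$)
$u{\left(W \right)} = \frac{- \frac{4}{3} + W}{3 W}$ ($u{\left(W \right)} = \frac{W - \frac{4}{3}}{W + \left(W + W\right)} = \frac{- \frac{4}{3} + W}{W + 2 W} = \frac{- \frac{4}{3} + W}{3 W}$)
$\left(0 \left(-4\right) - 4\right) \left(u{\left(-1 \right)} - 42\right) = \left(0 \left(-4\right) - 4\right) \left(\frac{-4 + 3 \left(-1\right)}{9 \left(-1\right)} - 42\right) = \left(0 - 4\right) \left(\frac{1}{9} \left(-1\right) \left(-4 - 3\right) - 42\right) = - 4 \left(\frac{1}{9} \left(-1\right) \left(-7\right) - 42\right) = - 4 \left(\frac{7}{9} - 42\right) = \left(-4\right) \left(- \frac{371}{9}\right) = \frac{1484}{9}$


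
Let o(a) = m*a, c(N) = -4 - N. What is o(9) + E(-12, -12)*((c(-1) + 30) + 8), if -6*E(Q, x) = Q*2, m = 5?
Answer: 185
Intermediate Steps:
E(Q, x) = -Q/3 (E(Q, x) = -Q*2/6 = -Q/3)
o(a) = 5*a
o(9) + E(-12, -12)*((c(-1) + 30) + 8) = 5*9 + (-⅓*(-12))*(((-4 - 1*(-1)) + 30) + 8) = 45 + 4*(((-4 + 1) + 30) + 8) = 45 + 4*((-3 + 30) + 8) = 45 + 4*(27 + 8) = 45 + 4*35 = 45 + 140 = 185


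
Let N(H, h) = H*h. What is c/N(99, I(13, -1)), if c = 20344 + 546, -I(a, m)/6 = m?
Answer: 10445/297 ≈ 35.168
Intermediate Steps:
I(a, m) = -6*m
c = 20890
c/N(99, I(13, -1)) = 20890/((99*(-6*(-1)))) = 20890/((99*6)) = 20890/594 = 20890*(1/594) = 10445/297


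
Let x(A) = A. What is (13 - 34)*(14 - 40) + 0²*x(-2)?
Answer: 546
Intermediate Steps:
(13 - 34)*(14 - 40) + 0²*x(-2) = (13 - 34)*(14 - 40) + 0²*(-2) = -21*(-26) + 0*(-2) = 546 + 0 = 546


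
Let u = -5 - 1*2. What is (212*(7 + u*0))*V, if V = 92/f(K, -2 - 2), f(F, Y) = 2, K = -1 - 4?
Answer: 68264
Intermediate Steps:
K = -5
u = -7 (u = -5 - 2 = -7)
V = 46 (V = 92/2 = 92*(1/2) = 46)
(212*(7 + u*0))*V = (212*(7 - 7*0))*46 = (212*(7 + 0))*46 = (212*7)*46 = 1484*46 = 68264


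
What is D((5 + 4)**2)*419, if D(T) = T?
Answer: 33939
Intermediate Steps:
D((5 + 4)**2)*419 = (5 + 4)**2*419 = 9**2*419 = 81*419 = 33939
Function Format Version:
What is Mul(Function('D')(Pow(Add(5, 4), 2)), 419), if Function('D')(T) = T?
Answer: 33939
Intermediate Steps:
Mul(Function('D')(Pow(Add(5, 4), 2)), 419) = Mul(Pow(Add(5, 4), 2), 419) = Mul(Pow(9, 2), 419) = Mul(81, 419) = 33939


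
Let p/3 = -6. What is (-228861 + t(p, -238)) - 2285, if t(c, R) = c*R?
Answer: -226862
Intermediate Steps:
p = -18 (p = 3*(-6) = -18)
t(c, R) = R*c
(-228861 + t(p, -238)) - 2285 = (-228861 - 238*(-18)) - 2285 = (-228861 + 4284) - 2285 = -224577 - 2285 = -226862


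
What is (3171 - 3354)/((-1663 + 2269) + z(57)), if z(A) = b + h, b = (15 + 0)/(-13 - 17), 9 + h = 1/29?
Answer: -3538/11533 ≈ -0.30677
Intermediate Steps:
h = -260/29 (h = -9 + 1/29 = -260/29 ≈ -8.9655)
b = -½ (b = 15/(-30) = 15*(-1/30) = -½ ≈ -0.50000)
z(A) = -549/58 (z(A) = -½ - 260/29 = -549/58)
(3171 - 3354)/((-1663 + 2269) + z(57)) = (3171 - 3354)/((-1663 + 2269) - 549/58) = -183/(606 - 549/58) = -183/34599/58 = -183*58/34599 = -3538/11533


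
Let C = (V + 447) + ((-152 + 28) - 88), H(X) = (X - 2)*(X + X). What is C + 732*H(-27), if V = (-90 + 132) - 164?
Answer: 1146425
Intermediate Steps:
V = -122 (V = 42 - 164 = -122)
H(X) = 2*X*(-2 + X) (H(X) = (-2 + X)*(2*X) = 2*X*(-2 + X))
C = 113 (C = (-122 + 447) + ((-152 + 28) - 88) = 325 + (-124 - 88) = 325 - 212 = 113)
C + 732*H(-27) = 113 + 732*(2*(-27)*(-2 - 27)) = 113 + 732*(2*(-27)*(-29)) = 113 + 732*1566 = 113 + 1146312 = 1146425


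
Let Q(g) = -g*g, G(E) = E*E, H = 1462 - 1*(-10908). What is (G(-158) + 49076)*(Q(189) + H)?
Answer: -1728908040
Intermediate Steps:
H = 12370 (H = 1462 + 10908 = 12370)
G(E) = E²
Q(g) = -g²
(G(-158) + 49076)*(Q(189) + H) = ((-158)² + 49076)*(-1*189² + 12370) = (24964 + 49076)*(-1*35721 + 12370) = 74040*(-35721 + 12370) = 74040*(-23351) = -1728908040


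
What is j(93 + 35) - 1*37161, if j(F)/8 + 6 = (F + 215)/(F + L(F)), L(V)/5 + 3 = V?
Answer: -28015633/753 ≈ -37205.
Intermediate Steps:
L(V) = -15 + 5*V
j(F) = -48 + 8*(215 + F)/(-15 + 6*F) (j(F) = -48 + 8*((F + 215)/(F + (-15 + 5*F))) = -48 + 8*((215 + F)/(-15 + 6*F)) = -48 + 8*(215 + F)/(-15 + 6*F))
j(93 + 35) - 1*37161 = 40*(61 - 7*(93 + 35))/(3*(-5 + 2*(93 + 35))) - 1*37161 = 40*(61 - 7*128)/(3*(-5 + 2*128)) - 37161 = 40*(61 - 896)/(3*(-5 + 256)) - 37161 = (40/3)*(-835)/251 - 37161 = (40/3)*(1/251)*(-835) - 37161 = -33400/753 - 37161 = -28015633/753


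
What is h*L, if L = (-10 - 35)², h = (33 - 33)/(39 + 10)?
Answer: 0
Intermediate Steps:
h = 0 (h = 0/49 = 0*(1/49) = 0)
L = 2025 (L = (-45)² = 2025)
h*L = 0*2025 = 0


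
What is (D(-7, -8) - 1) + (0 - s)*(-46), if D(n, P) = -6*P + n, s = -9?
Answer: -374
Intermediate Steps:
D(n, P) = n - 6*P
(D(-7, -8) - 1) + (0 - s)*(-46) = ((-7 - 6*(-8)) - 1) + (0 - 1*(-9))*(-46) = ((-7 + 48) - 1) + (0 + 9)*(-46) = (41 - 1) + 9*(-46) = 40 - 414 = -374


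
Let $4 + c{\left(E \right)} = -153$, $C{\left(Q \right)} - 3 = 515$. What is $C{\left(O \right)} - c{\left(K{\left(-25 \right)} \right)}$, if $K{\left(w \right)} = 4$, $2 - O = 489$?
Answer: $675$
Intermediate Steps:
$O = -487$ ($O = 2 - 489 = -487$)
$C{\left(Q \right)} = 518$ ($C{\left(Q \right)} = 3 + 515 = 518$)
$c{\left(E \right)} = -157$ ($c{\left(E \right)} = -4 - 153 = -157$)
$C{\left(O \right)} - c{\left(K{\left(-25 \right)} \right)} = 518 - -157 = 518 + 157 = 675$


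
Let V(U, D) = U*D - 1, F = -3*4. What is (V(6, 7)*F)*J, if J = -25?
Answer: 12300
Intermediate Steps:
F = -12
V(U, D) = -1 + D*U (V(U, D) = D*U - 1 = -1 + D*U)
(V(6, 7)*F)*J = ((-1 + 7*6)*(-12))*(-25) = ((-1 + 42)*(-12))*(-25) = (41*(-12))*(-25) = -492*(-25) = 12300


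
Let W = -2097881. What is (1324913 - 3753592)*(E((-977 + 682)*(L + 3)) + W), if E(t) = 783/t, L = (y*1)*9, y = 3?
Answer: 15030485245022269/2950 ≈ 5.0951e+12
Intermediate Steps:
L = 27 (L = (3*1)*9 = 3*9 = 27)
(1324913 - 3753592)*(E((-977 + 682)*(L + 3)) + W) = (1324913 - 3753592)*(783/(((-977 + 682)*(27 + 3))) - 2097881) = -2428679*(783/((-295*30)) - 2097881) = -2428679*(783/(-8850) - 2097881) = -2428679*(783*(-1/8850) - 2097881) = -2428679*(-261/2950 - 2097881) = -2428679*(-6188749211/2950) = 15030485245022269/2950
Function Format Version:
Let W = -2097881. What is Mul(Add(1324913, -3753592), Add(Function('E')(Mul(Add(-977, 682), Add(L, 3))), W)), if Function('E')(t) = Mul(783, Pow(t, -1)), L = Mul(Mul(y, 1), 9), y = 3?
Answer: Rational(15030485245022269, 2950) ≈ 5.0951e+12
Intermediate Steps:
L = 27 (L = Mul(Mul(3, 1), 9) = Mul(3, 9) = 27)
Mul(Add(1324913, -3753592), Add(Function('E')(Mul(Add(-977, 682), Add(L, 3))), W)) = Mul(Add(1324913, -3753592), Add(Mul(783, Pow(Mul(Add(-977, 682), Add(27, 3)), -1)), -2097881)) = Mul(-2428679, Add(Mul(783, Pow(Mul(-295, 30), -1)), -2097881)) = Mul(-2428679, Add(Mul(783, Pow(-8850, -1)), -2097881)) = Mul(-2428679, Add(Mul(783, Rational(-1, 8850)), -2097881)) = Mul(-2428679, Add(Rational(-261, 2950), -2097881)) = Mul(-2428679, Rational(-6188749211, 2950)) = Rational(15030485245022269, 2950)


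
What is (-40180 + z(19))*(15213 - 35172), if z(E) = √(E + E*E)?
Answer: 801952620 - 39918*√95 ≈ 8.0156e+8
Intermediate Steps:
z(E) = √(E + E²)
(-40180 + z(19))*(15213 - 35172) = (-40180 + √(19*(1 + 19)))*(15213 - 35172) = (-40180 + √(19*20))*(-19959) = (-40180 + √380)*(-19959) = (-40180 + 2*√95)*(-19959) = 801952620 - 39918*√95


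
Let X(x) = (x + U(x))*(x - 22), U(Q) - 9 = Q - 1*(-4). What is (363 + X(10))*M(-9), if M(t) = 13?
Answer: -429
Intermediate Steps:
U(Q) = 13 + Q (U(Q) = 9 + (Q - 1*(-4)) = 9 + (Q + 4) = 9 + (4 + Q) = 13 + Q)
X(x) = (-22 + x)*(13 + 2*x) (X(x) = (x + (13 + x))*(x - 22) = (13 + 2*x)*(-22 + x) = (-22 + x)*(13 + 2*x))
(363 + X(10))*M(-9) = (363 + (-286 - 31*10 + 2*10²))*13 = (363 + (-286 - 310 + 2*100))*13 = (363 + (-286 - 310 + 200))*13 = (363 - 396)*13 = -33*13 = -429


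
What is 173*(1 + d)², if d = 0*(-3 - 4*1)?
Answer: 173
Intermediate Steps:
d = 0 (d = 0*(-3 - 4) = 0*(-7) = 0)
173*(1 + d)² = 173*(1 + 0)² = 173*1² = 173*1 = 173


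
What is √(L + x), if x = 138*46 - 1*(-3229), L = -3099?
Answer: √6478 ≈ 80.486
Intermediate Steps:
x = 9577 (x = 6348 + 3229 = 9577)
√(L + x) = √(-3099 + 9577) = √6478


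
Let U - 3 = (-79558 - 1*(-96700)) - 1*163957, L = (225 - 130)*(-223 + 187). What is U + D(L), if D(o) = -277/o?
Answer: -502096763/3420 ≈ -1.4681e+5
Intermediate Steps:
L = -3420 (L = 95*(-36) = -3420)
U = -146812 (U = 3 + ((-79558 - 1*(-96700)) - 1*163957) = 3 + ((-79558 + 96700) - 163957) = 3 + (17142 - 163957) = 3 - 146815 = -146812)
U + D(L) = -146812 - 277/(-3420) = -146812 - 277*(-1/3420) = -146812 + 277/3420 = -502096763/3420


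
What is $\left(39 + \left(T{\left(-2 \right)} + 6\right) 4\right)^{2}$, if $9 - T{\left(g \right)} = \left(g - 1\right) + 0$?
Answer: $12321$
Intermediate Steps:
$T{\left(g \right)} = 10 - g$ ($T{\left(g \right)} = 9 - \left(\left(g - 1\right) + 0\right) = 9 - \left(\left(-1 + g\right) + 0\right) = 9 - \left(-1 + g\right) = 10 - g$)
$\left(39 + \left(T{\left(-2 \right)} + 6\right) 4\right)^{2} = \left(39 + \left(\left(10 - -2\right) + 6\right) 4\right)^{2} = \left(39 + \left(\left(10 + 2\right) + 6\right) 4\right)^{2} = \left(39 + \left(12 + 6\right) 4\right)^{2} = \left(39 + 18 \cdot 4\right)^{2} = \left(39 + 72\right)^{2} = 111^{2} = 12321$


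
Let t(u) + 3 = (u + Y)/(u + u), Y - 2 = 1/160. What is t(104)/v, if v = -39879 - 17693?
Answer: 82879/1915996160 ≈ 4.3256e-5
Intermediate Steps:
Y = 321/160 (Y = 2 + 1/160 = 321/160 ≈ 2.0062)
v = -57572
t(u) = -3 + (321/160 + u)/(2*u) (t(u) = -3 + (u + 321/160)/(u + u) = -3 + (321/160 + u)/((2*u)) = -3 + (321/160 + u)*(1/(2*u)) = -3 + (321/160 + u)/(2*u))
t(104)/v = ((1/320)*(321 - 800*104)/104)/(-57572) = ((1/320)*(1/104)*(321 - 83200))*(-1/57572) = ((1/320)*(1/104)*(-82879))*(-1/57572) = -82879/33280*(-1/57572) = 82879/1915996160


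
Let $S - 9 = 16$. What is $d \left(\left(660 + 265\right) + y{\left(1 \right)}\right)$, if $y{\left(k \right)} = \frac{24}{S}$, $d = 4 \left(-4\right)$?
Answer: $- \frac{370384}{25} \approx -14815.0$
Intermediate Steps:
$S = 25$ ($S = 9 + 16 = 25$)
$d = -16$
$y{\left(k \right)} = \frac{24}{25}$
$d \left(\left(660 + 265\right) + y{\left(1 \right)}\right) = - 16 \left(\left(660 + 265\right) + \frac{24}{25}\right) = - 16 \left(925 + \frac{24}{25}\right) = \left(-16\right) \frac{23149}{25} = - \frac{370384}{25}$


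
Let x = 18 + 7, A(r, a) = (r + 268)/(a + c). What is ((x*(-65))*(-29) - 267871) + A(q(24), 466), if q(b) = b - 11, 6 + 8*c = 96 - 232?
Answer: -395796454/1793 ≈ -2.2075e+5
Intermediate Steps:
c = -71/4 (c = -3/4 + (96 - 232)/8 = -3/4 + (1/8)*(-136) = -3/4 - 17 = -71/4 ≈ -17.750)
q(b) = -11 + b
A(r, a) = (268 + r)/(-71/4 + a) (A(r, a) = (r + 268)/(a - 71/4) = (268 + r)/(-71/4 + a))
x = 25
((x*(-65))*(-29) - 267871) + A(q(24), 466) = ((25*(-65))*(-29) - 267871) + 4*(268 + (-11 + 24))/(-71 + 4*466) = (-1625*(-29) - 267871) + 4*(268 + 13)/(-71 + 1864) = (47125 - 267871) + 4*281/1793 = -220746 + 4*(1/1793)*281 = -220746 + 1124/1793 = -395796454/1793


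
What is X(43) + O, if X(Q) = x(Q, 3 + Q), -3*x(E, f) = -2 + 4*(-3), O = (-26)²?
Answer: 2042/3 ≈ 680.67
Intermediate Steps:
O = 676
x(E, f) = 14/3 (x(E, f) = -(-2 + 4*(-3))/3 = -(-2 - 12)/3 = -⅓*(-14) = 14/3)
X(Q) = 14/3
X(43) + O = 14/3 + 676 = 2042/3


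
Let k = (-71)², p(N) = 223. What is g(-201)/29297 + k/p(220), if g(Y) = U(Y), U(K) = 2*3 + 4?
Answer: 147688407/6533231 ≈ 22.606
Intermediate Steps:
U(K) = 10 (U(K) = 6 + 4 = 10)
g(Y) = 10
k = 5041
g(-201)/29297 + k/p(220) = 10/29297 + 5041/223 = 147688407/6533231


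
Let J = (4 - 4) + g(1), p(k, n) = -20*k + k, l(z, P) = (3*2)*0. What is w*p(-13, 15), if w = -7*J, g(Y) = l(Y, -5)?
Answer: 0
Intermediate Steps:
l(z, P) = 0 (l(z, P) = 6*0 = 0)
g(Y) = 0
p(k, n) = -19*k
J = 0 (J = (4 - 4) + 0 = 0 + 0 = 0)
w = 0 (w = -7*0 = 0)
w*p(-13, 15) = 0*(-19*(-13)) = 0*247 = 0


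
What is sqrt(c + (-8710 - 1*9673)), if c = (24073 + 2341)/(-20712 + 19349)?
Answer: I*sqrt(15476401)/29 ≈ 135.66*I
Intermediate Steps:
c = -562/29 (c = 26414/(-1363) = 26414*(-1/1363) = -562/29 ≈ -19.379)
sqrt(c + (-8710 - 1*9673)) = sqrt(-562/29 + (-8710 - 1*9673)) = sqrt(-562/29 + (-8710 - 9673)) = sqrt(-562/29 - 18383) = sqrt(-533669/29) = I*sqrt(15476401)/29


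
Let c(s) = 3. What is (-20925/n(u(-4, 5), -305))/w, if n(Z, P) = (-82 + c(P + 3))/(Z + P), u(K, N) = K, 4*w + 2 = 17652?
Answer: -517266/27887 ≈ -18.549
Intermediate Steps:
w = 8825/2 (w = -½ + (¼)*17652 = -½ + 4413 = 8825/2 ≈ 4412.5)
n(Z, P) = -79/(P + Z) (n(Z, P) = (-82 + 3)/(Z + P) = -79/(P + Z))
(-20925/n(u(-4, 5), -305))/w = (-20925/((-79/(-305 - 4))))/(8825/2) = -20925/((-79/(-309)))*(2/8825) = -20925/((-79*(-1/309)))*(2/8825) = -20925/79/309*(2/8825) = -20925*309/79*(2/8825) = -6465825/79*2/8825 = -517266/27887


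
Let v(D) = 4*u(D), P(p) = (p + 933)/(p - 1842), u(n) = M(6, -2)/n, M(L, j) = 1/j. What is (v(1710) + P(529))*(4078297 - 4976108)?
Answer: 1123451553953/1122615 ≈ 1.0007e+6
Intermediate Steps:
u(n) = -1/(2*n) (u(n) = 1/((-2)*n) = -1/(2*n))
P(p) = (933 + p)/(-1842 + p)
v(D) = -2/D (v(D) = 4*(-1/(2*D)) = -2/D)
(v(1710) + P(529))*(4078297 - 4976108) = (-2/1710 + (933 + 529)/(-1842 + 529))*(4078297 - 4976108) = (-2*1/1710 + 1462/(-1313))*(-897811) = (-1/855 - 1/1313*1462)*(-897811) = (-1/855 - 1462/1313)*(-897811) = -1251323/1122615*(-897811) = 1123451553953/1122615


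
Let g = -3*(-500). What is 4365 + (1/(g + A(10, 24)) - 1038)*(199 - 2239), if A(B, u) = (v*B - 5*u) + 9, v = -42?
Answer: 40315775/19 ≈ 2.1219e+6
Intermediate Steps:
g = 1500
A(B, u) = 9 - 42*B - 5*u (A(B, u) = (-42*B - 5*u) + 9 = 9 - 42*B - 5*u)
4365 + (1/(g + A(10, 24)) - 1038)*(199 - 2239) = 4365 + (1/(1500 + (9 - 42*10 - 5*24)) - 1038)*(199 - 2239) = 4365 + (1/(1500 + (9 - 420 - 120)) - 1038)*(-2040) = 4365 + (1/(1500 - 531) - 1038)*(-2040) = 4365 + (1/969 - 1038)*(-2040) = 4365 - 1005821/969*(-2040) = 4365 + 40232840/19 = 40315775/19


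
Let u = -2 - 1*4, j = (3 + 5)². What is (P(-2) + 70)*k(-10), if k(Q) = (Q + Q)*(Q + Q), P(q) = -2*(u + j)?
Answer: -18400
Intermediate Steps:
j = 64 (j = 8² = 64)
u = -6 (u = -2 - 4 = -6)
P(q) = -116 (P(q) = -2*(-6 + 64) = -2*58 = -116)
k(Q) = 4*Q² (k(Q) = (2*Q)*(2*Q) = 4*Q²)
(P(-2) + 70)*k(-10) = (-116 + 70)*(4*(-10)²) = -184*100 = -46*400 = -18400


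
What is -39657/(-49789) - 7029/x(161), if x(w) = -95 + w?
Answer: -10525743/99578 ≈ -105.70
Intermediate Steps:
-39657/(-49789) - 7029/x(161) = -39657/(-49789) - 7029/(-95 + 161) = -39657*(-1/49789) - 7029/66 = 39657/49789 - 7029*1/66 = 39657/49789 - 213/2 = -10525743/99578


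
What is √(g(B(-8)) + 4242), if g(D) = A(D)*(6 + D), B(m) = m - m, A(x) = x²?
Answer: √4242 ≈ 65.131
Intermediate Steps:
B(m) = 0
g(D) = D²*(6 + D)
√(g(B(-8)) + 4242) = √(0²*(6 + 0) + 4242) = √(0*6 + 4242) = √(0 + 4242) = √4242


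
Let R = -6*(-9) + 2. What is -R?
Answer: -56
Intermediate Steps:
R = 56 (R = 54 + 2 = 56)
-R = -1*56 = -56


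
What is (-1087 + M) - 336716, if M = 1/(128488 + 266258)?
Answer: -133346383037/394746 ≈ -3.3780e+5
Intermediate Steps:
M = 1/394746 ≈ 2.5333e-6
(-1087 + M) - 336716 = (-1087 + 1/394746) - 336716 = -429088901/394746 - 336716 = -133346383037/394746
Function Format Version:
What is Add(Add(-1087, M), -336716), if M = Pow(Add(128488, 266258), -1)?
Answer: Rational(-133346383037, 394746) ≈ -3.3780e+5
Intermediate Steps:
M = Rational(1, 394746) (M = Pow(394746, -1) = Rational(1, 394746) ≈ 2.5333e-6)
Add(Add(-1087, M), -336716) = Add(Add(-1087, Rational(1, 394746)), -336716) = Add(Rational(-429088901, 394746), -336716) = Rational(-133346383037, 394746)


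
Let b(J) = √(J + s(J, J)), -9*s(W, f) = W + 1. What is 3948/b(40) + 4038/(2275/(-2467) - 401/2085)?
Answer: -10385120205/2866321 + 11844*√319/319 ≈ -2960.0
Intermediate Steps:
s(W, f) = -⅑ - W/9 (s(W, f) = -(W + 1)/9 = -(1 + W)/9 = -⅑ - W/9)
b(J) = √(-⅑ + 8*J/9) (b(J) = √(J + (-⅑ - J/9)) = √(-⅑ + 8*J/9))
3948/b(40) + 4038/(2275/(-2467) - 401/2085) = 3948/((√(-1 + 8*40)/3)) + 4038/(2275/(-2467) - 401/2085) = 3948/((√(-1 + 320)/3)) + 4038/(2275*(-1/2467) - 401*1/2085) = 3948/((√319/3)) + 4038/(-2275/2467 - 401/2085) = 3948*(3*√319/319) + 4038/(-5732642/5143695) = 11844*√319/319 + 4038*(-5143695/5732642) = 11844*√319/319 - 10385120205/2866321 = -10385120205/2866321 + 11844*√319/319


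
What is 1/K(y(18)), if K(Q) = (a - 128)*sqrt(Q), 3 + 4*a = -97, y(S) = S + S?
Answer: -1/918 ≈ -0.0010893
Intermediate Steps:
y(S) = 2*S
a = -25 (a = -3/4 + (1/4)*(-97) = -3/4 - 97/4 = -25)
K(Q) = -153*sqrt(Q) (K(Q) = (-25 - 128)*sqrt(Q) = -153*sqrt(Q))
1/K(y(18)) = 1/(-153*sqrt(2*18)) = 1/(-153*sqrt(36)) = 1/(-153*6) = 1/(-918) = -1/918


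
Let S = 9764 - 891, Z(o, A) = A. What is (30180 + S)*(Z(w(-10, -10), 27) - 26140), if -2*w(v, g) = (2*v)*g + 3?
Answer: -1019790989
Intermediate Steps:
w(v, g) = -3/2 - g*v (w(v, g) = -((2*v)*g + 3)/2 = -(2*g*v + 3)/2 = -(3 + 2*g*v)/2 = -3/2 - g*v)
S = 8873
(30180 + S)*(Z(w(-10, -10), 27) - 26140) = (30180 + 8873)*(27 - 26140) = 39053*(-26113) = -1019790989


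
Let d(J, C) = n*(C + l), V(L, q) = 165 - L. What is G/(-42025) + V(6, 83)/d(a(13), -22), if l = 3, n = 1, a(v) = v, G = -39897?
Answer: -5923932/798475 ≈ -7.4191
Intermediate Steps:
d(J, C) = 3 + C (d(J, C) = 1*(C + 3) = 1*(3 + C) = 3 + C)
G/(-42025) + V(6, 83)/d(a(13), -22) = -39897/(-42025) + (165 - 1*6)/(3 - 22) = -39897*(-1/42025) + (165 - 6)/(-19) = 39897/42025 + 159*(-1/19) = 39897/42025 - 159/19 = -5923932/798475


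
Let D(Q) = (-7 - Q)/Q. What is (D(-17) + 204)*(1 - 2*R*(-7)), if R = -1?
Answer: -44954/17 ≈ -2644.4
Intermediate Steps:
D(Q) = (-7 - Q)/Q
(D(-17) + 204)*(1 - 2*R*(-7)) = ((-7 - 1*(-17))/(-17) + 204)*(1 - 2*(-1)*(-7)) = (-(-7 + 17)/17 + 204)*(1 + 2*(-7)) = (-1/17*10 + 204)*(1 - 14) = (-10/17 + 204)*(-13) = (3458/17)*(-13) = -44954/17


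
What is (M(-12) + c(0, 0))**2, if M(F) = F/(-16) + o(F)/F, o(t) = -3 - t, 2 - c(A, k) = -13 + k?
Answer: 225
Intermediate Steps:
c(A, k) = 15 - k (c(A, k) = 2 - (-13 + k) = 2 + (13 - k) = 15 - k)
M(F) = -F/16 + (-3 - F)/F (M(F) = F/(-16) + (-3 - F)/F = F*(-1/16) + (-3 - F)/F = -F/16 + (-3 - F)/F)
(M(-12) + c(0, 0))**2 = ((-1 - 3/(-12) - 1/16*(-12)) + (15 - 1*0))**2 = ((-1 - 3*(-1/12) + 3/4) + (15 + 0))**2 = ((-1 + 1/4 + 3/4) + 15)**2 = (0 + 15)**2 = 15**2 = 225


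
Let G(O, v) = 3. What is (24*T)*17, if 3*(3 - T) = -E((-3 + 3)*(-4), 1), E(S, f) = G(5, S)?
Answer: 1632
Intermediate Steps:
E(S, f) = 3
T = 4 (T = 3 - (-1)*3/3 = 3 - ⅓*(-3) = 3 + 1 = 4)
(24*T)*17 = (24*4)*17 = 96*17 = 1632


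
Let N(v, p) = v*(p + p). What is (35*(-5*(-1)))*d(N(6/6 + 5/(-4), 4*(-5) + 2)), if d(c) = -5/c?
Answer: -875/9 ≈ -97.222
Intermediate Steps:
N(v, p) = 2*p*v (N(v, p) = v*(2*p) = 2*p*v)
(35*(-5*(-1)))*d(N(6/6 + 5/(-4), 4*(-5) + 2)) = (35*(-5*(-1)))*(-5*1/(2*(4*(-5) + 2)*(6/6 + 5/(-4)))) = (35*5)*(-5*1/(2*(-20 + 2)*(6*(⅙) + 5*(-¼)))) = 175*(-5*(-1/(36*(1 - 5/4)))) = 175*(-5/(2*(-18)*(-¼))) = 175*(-5/9) = -875/9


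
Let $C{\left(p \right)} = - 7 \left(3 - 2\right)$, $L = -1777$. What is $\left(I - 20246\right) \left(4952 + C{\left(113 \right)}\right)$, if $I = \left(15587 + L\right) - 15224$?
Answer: $-107108700$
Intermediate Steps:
$C{\left(p \right)} = -7$ ($C{\left(p \right)} = \left(-7\right) 1 = -7$)
$I = -1414$ ($I = \left(15587 - 1777\right) - 15224 = 13810 - 15224 = -1414$)
$\left(I - 20246\right) \left(4952 + C{\left(113 \right)}\right) = \left(-1414 - 20246\right) \left(4952 - 7\right) = \left(-21660\right) 4945 = -107108700$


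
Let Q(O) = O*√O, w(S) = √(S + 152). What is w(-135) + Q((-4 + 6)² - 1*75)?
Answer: √17 - 71*I*√71 ≈ 4.1231 - 598.26*I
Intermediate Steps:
w(S) = √(152 + S)
Q(O) = O^(3/2)
w(-135) + Q((-4 + 6)² - 1*75) = √(152 - 135) + ((-4 + 6)² - 1*75)^(3/2) = √17 + (2² - 75)^(3/2) = √17 + (4 - 75)^(3/2) = √17 + (-71)^(3/2) = √17 - 71*I*√71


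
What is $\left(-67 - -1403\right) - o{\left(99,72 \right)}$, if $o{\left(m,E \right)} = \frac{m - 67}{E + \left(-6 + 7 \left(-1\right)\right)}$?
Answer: $\frac{78792}{59} \approx 1335.5$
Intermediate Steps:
$o{\left(m,E \right)} = \frac{-67 + m}{-13 + E}$ ($o{\left(m,E \right)} = \frac{-67 + m}{E - 13} = \frac{-67 + m}{-13 + E}$)
$\left(-67 - -1403\right) - o{\left(99,72 \right)} = \left(-67 - -1403\right) - \frac{-67 + 99}{-13 + 72} = \left(-67 + 1403\right) - \frac{1}{59} \cdot 32 = 1336 - \frac{1}{59} \cdot 32 = 1336 - \frac{32}{59} = \frac{78792}{59}$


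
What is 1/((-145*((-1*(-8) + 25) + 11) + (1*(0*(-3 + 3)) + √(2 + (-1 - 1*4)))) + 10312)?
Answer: 3932/15460627 - I*√3/15460627 ≈ 0.00025432 - 1.1203e-7*I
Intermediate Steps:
1/((-145*((-1*(-8) + 25) + 11) + (1*(0*(-3 + 3)) + √(2 + (-1 - 1*4)))) + 10312) = 1/((-145*((8 + 25) + 11) + (1*(0*0) + √(2 + (-1 - 4)))) + 10312) = 1/((-145*(33 + 11) + (1*0 + √(2 - 5))) + 10312) = 1/((-145*44 + (0 + √(-3))) + 10312) = 1/((-6380 + (0 + I*√3)) + 10312) = 1/((-6380 + I*√3) + 10312) = 1/(3932 + I*√3)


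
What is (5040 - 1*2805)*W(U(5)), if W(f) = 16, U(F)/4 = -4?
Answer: 35760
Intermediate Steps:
U(F) = -16 (U(F) = 4*(-4) = -16)
(5040 - 1*2805)*W(U(5)) = (5040 - 1*2805)*16 = (5040 - 2805)*16 = 2235*16 = 35760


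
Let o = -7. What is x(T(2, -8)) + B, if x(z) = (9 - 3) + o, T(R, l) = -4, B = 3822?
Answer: 3821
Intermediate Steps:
x(z) = -1 (x(z) = (9 - 3) - 7 = 6 - 7 = -1)
x(T(2, -8)) + B = -1 + 3822 = 3821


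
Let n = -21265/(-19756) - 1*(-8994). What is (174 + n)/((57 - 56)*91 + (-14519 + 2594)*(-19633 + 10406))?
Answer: 181144273/2173793495896 ≈ 8.3331e-5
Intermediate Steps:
n = 177706729/19756 (n = -21265*(-1/19756) + 8994 = 21265/19756 + 8994 = 177706729/19756 ≈ 8995.1)
(174 + n)/((57 - 56)*91 + (-14519 + 2594)*(-19633 + 10406)) = (174 + 177706729/19756)/((57 - 56)*91 + (-14519 + 2594)*(-19633 + 10406)) = 181144273/(19756*(1*91 - 11925*(-9227))) = 181144273/(19756*(91 + 110031975)) = (181144273/19756)/110032066 = (181144273/19756)*(1/110032066) = 181144273/2173793495896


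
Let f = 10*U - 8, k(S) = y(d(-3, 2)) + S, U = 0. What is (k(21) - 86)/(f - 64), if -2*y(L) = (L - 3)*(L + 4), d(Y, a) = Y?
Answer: 31/36 ≈ 0.86111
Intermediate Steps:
y(L) = -(-3 + L)*(4 + L)/2 (y(L) = -(L - 3)*(L + 4)/2 = -(-3 + L)*(4 + L)/2)
k(S) = 3 + S (k(S) = (6 - ½*(-3) - ½*(-3)²) + S = (6 + 3/2 - ½*9) + S = (6 + 3/2 - 9/2) + S = 3 + S)
f = -8 (f = 10*0 - 8 = 0 - 8 = -8)
(k(21) - 86)/(f - 64) = ((3 + 21) - 86)/(-8 - 64) = (24 - 86)/(-72) = -62*(-1/72) = 31/36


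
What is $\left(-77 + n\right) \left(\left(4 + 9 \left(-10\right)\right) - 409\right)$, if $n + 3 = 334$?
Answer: $-125730$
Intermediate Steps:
$n = 331$ ($n = -3 + 334 = 331$)
$\left(-77 + n\right) \left(\left(4 + 9 \left(-10\right)\right) - 409\right) = \left(-77 + 331\right) \left(\left(4 + 9 \left(-10\right)\right) - 409\right) = 254 \left(\left(4 - 90\right) - 409\right) = 254 \left(-86 - 409\right) = 254 \left(-495\right) = -125730$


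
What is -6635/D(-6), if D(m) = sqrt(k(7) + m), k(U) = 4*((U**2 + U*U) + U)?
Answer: -6635*sqrt(46)/138 ≈ -326.09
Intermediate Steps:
k(U) = 4*U + 8*U**2 (k(U) = 4*((U**2 + U**2) + U) = 4*(2*U**2 + U) = 4*(U + 2*U**2) = 4*U + 8*U**2)
D(m) = sqrt(420 + m) (D(m) = sqrt(4*7*(1 + 2*7) + m) = sqrt(4*7*(1 + 14) + m) = sqrt(4*7*15 + m) = sqrt(420 + m))
-6635/D(-6) = -6635/sqrt(420 - 6) = -6635*sqrt(46)/138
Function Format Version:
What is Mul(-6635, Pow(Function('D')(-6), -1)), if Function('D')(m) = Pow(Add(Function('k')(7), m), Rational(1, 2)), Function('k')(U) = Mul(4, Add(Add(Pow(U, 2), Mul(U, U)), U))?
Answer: Mul(Rational(-6635, 138), Pow(46, Rational(1, 2))) ≈ -326.09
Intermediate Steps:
Function('k')(U) = Add(Mul(4, U), Mul(8, Pow(U, 2))) (Function('k')(U) = Mul(4, Add(Add(Pow(U, 2), Pow(U, 2)), U)) = Mul(4, Add(Mul(2, Pow(U, 2)), U)) = Mul(4, Add(U, Mul(2, Pow(U, 2)))) = Add(Mul(4, U), Mul(8, Pow(U, 2))))
Function('D')(m) = Pow(Add(420, m), Rational(1, 2)) (Function('D')(m) = Pow(Add(Mul(4, 7, Add(1, Mul(2, 7))), m), Rational(1, 2)) = Pow(Add(Mul(4, 7, Add(1, 14)), m), Rational(1, 2)) = Pow(Add(Mul(4, 7, 15), m), Rational(1, 2)) = Pow(Add(420, m), Rational(1, 2)))
Mul(-6635, Pow(Function('D')(-6), -1)) = Mul(-6635, Pow(Pow(Add(420, -6), Rational(1, 2)), -1)) = Mul(-6635, Pow(Pow(414, Rational(1, 2)), -1)) = Mul(-6635, Pow(Mul(3, Pow(46, Rational(1, 2))), -1)) = Mul(-6635, Mul(Rational(1, 138), Pow(46, Rational(1, 2)))) = Mul(Rational(-6635, 138), Pow(46, Rational(1, 2)))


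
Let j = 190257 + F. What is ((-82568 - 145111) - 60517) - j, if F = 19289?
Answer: -497742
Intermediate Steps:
j = 209546 (j = 190257 + 19289 = 209546)
((-82568 - 145111) - 60517) - j = ((-82568 - 145111) - 60517) - 1*209546 = (-227679 - 60517) - 209546 = -288196 - 209546 = -497742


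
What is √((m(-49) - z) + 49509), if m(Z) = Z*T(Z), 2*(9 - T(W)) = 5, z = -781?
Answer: √199886/2 ≈ 223.54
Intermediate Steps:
T(W) = 13/2 (T(W) = 9 - ½*5 = 9 - 5/2 = 13/2)
m(Z) = 13*Z/2 (m(Z) = Z*(13/2) = 13*Z/2)
√((m(-49) - z) + 49509) = √(((13/2)*(-49) - 1*(-781)) + 49509) = √((-637/2 + 781) + 49509) = √(925/2 + 49509) = √(99943/2) = √199886/2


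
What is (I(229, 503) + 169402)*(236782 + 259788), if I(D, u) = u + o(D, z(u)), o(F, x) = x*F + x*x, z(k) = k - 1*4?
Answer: 264759702890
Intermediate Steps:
z(k) = -4 + k (z(k) = k - 4 = -4 + k)
o(F, x) = x² + F*x (o(F, x) = F*x + x² = x² + F*x)
I(D, u) = u + (-4 + u)*(-4 + D + u) (I(D, u) = u + (-4 + u)*(D + (-4 + u)) = u + (-4 + u)*(-4 + D + u))
(I(229, 503) + 169402)*(236782 + 259788) = ((503 + (-4 + 503)*(-4 + 229 + 503)) + 169402)*(236782 + 259788) = ((503 + 499*728) + 169402)*496570 = ((503 + 363272) + 169402)*496570 = (363775 + 169402)*496570 = 533177*496570 = 264759702890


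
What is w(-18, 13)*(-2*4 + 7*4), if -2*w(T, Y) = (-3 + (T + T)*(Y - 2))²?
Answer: -1592010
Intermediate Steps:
w(T, Y) = -(-3 + 2*T*(-2 + Y))²/2 (w(T, Y) = -(-3 + (T + T)*(Y - 2))²/2 = -(-3 + (2*T)*(-2 + Y))²/2 = -(-3 + 2*T*(-2 + Y))²/2)
w(-18, 13)*(-2*4 + 7*4) = (-(3 + 4*(-18) - 2*(-18)*13)²/2)*(-2*4 + 7*4) = (-(3 - 72 + 468)²/2)*(-8 + 28) = -½*399²*20 = -½*159201*20 = -159201/2*20 = -1592010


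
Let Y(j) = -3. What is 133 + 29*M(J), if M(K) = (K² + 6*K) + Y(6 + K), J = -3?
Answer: -215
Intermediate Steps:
M(K) = -3 + K² + 6*K (M(K) = (K² + 6*K) - 3 = -3 + K² + 6*K)
133 + 29*M(J) = 133 + 29*(-3 + (-3)² + 6*(-3)) = 133 + 29*(-3 + 9 - 18) = 133 + 29*(-12) = 133 - 348 = -215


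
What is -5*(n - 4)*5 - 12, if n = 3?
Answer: 13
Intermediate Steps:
-5*(n - 4)*5 - 12 = -5*(3 - 4)*5 - 12 = -(-5)*5 - 12 = -5*(-5) - 12 = 25 - 12 = 13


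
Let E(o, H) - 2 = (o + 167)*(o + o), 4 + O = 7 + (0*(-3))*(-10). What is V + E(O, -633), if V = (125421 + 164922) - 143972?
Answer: 147393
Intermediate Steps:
V = 146371 (V = 290343 - 143972 = 146371)
O = 3 (O = -4 + (7 + (0*(-3))*(-10)) = -4 + (7 + 0*(-10)) = -4 + (7 + 0) = -4 + 7 = 3)
E(o, H) = 2 + 2*o*(167 + o) (E(o, H) = 2 + (o + 167)*(o + o) = 2 + (167 + o)*(2*o) = 2 + 2*o*(167 + o))
V + E(O, -633) = 146371 + (2 + 2*3² + 334*3) = 146371 + (2 + 2*9 + 1002) = 146371 + (2 + 18 + 1002) = 146371 + 1022 = 147393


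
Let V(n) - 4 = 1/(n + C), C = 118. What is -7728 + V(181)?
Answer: -2309475/299 ≈ -7724.0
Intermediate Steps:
V(n) = 4 + 1/(118 + n) (V(n) = 4 + 1/(n + 118) = 4 + 1/(118 + n))
-7728 + V(181) = -7728 + (473 + 4*181)/(118 + 181) = -7728 + (473 + 724)/299 = -7728 + (1/299)*1197 = -7728 + 1197/299 = -2309475/299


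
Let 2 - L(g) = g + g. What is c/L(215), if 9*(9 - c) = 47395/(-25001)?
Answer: -518119/24075963 ≈ -0.021520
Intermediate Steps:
c = 2072476/225009 (c = 9 - 47395/(9*(-25001)) = 9 - 47395*(-1)/(9*25001) = 9 - 1/9*(-47395/25001) = 9 + 47395/225009 = 2072476/225009 ≈ 9.2106)
L(g) = 2 - 2*g (L(g) = 2 - (g + g) = 2 - 2*g)
c/L(215) = 2072476/(225009*(2 - 2*215)) = 2072476/(225009*(2 - 430)) = (2072476/225009)/(-428) = (2072476/225009)*(-1/428) = -518119/24075963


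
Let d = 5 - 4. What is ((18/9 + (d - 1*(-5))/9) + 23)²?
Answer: 5929/9 ≈ 658.78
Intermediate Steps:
d = 1
((18/9 + (d - 1*(-5))/9) + 23)² = ((18/9 + (1 - 1*(-5))/9) + 23)² = ((18*(⅑) + (1 + 5)*(⅑)) + 23)² = ((2 + 6*(⅑)) + 23)² = ((2 + ⅔) + 23)² = (8/3 + 23)² = (77/3)² = 5929/9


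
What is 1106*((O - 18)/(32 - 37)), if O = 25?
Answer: -7742/5 ≈ -1548.4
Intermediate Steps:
1106*((O - 18)/(32 - 37)) = 1106*((25 - 18)/(32 - 37)) = 1106*(7/(-5)) = 1106*(7*(-⅕)) = 1106*(-7/5) = -7742/5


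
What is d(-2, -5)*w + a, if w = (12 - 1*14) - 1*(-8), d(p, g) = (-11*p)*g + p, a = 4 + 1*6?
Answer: -662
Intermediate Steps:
a = 10 (a = 4 + 6 = 10)
d(p, g) = p - 11*g*p (d(p, g) = -11*g*p + p = p - 11*g*p)
w = 6 (w = (12 - 14) + 8 = -2 + 8 = 6)
d(-2, -5)*w + a = -2*(1 - 11*(-5))*6 + 10 = -2*(1 + 55)*6 + 10 = -2*56*6 + 10 = -112*6 + 10 = -672 + 10 = -662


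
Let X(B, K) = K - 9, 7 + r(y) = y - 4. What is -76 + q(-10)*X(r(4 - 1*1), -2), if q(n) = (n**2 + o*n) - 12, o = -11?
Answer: -2254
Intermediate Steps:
q(n) = -12 + n**2 - 11*n (q(n) = (n**2 - 11*n) - 12 = -12 + n**2 - 11*n)
r(y) = -11 + y (r(y) = -7 + (y - 4) = -7 + (-4 + y) = -11 + y)
X(B, K) = -9 + K
-76 + q(-10)*X(r(4 - 1*1), -2) = -76 + (-12 + (-10)**2 - 11*(-10))*(-9 - 2) = -76 + (-12 + 100 + 110)*(-11) = -76 + 198*(-11) = -76 - 2178 = -2254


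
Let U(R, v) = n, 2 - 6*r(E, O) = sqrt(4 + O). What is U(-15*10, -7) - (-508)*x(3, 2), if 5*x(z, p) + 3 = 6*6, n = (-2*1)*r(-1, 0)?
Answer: 16764/5 ≈ 3352.8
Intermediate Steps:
r(E, O) = 1/3 - sqrt(4 + O)/6
n = 0 (n = (-2*1)*(1/3 - sqrt(4 + 0)/6) = -2*(1/3 - sqrt(4)/6) = -2*(1/3 - 1/6*2) = -2*(1/3 - 1/3) = -2*0 = 0)
x(z, p) = 33/5 (x(z, p) = -3/5 + (6*6)/5 = -3/5 + (1/5)*36 = -3/5 + 36/5 = 33/5)
U(R, v) = 0
U(-15*10, -7) - (-508)*x(3, 2) = 0 - (-508)*33/5 = 0 - 1*(-16764/5) = 0 + 16764/5 = 16764/5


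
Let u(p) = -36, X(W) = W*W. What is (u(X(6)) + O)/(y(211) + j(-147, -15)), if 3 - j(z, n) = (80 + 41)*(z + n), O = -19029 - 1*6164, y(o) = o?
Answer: -25229/19816 ≈ -1.2732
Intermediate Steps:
X(W) = W**2
O = -25193 (O = -19029 - 6164 = -25193)
j(z, n) = 3 - 121*n - 121*z (j(z, n) = 3 - (80 + 41)*(z + n) = 3 - 121*(n + z) = 3 - (121*n + 121*z) = 3 + (-121*n - 121*z) = 3 - 121*n - 121*z)
(u(X(6)) + O)/(y(211) + j(-147, -15)) = (-36 - 25193)/(211 + (3 - 121*(-15) - 121*(-147))) = -25229/(211 + (3 + 1815 + 17787)) = -25229/(211 + 19605) = -25229/19816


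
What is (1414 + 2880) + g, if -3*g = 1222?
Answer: 11660/3 ≈ 3886.7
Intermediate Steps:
g = -1222/3 (g = -⅓*1222 = -1222/3 ≈ -407.33)
(1414 + 2880) + g = (1414 + 2880) - 1222/3 = 4294 - 1222/3 = 11660/3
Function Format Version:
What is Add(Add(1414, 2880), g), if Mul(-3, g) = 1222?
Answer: Rational(11660, 3) ≈ 3886.7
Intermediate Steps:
g = Rational(-1222, 3) (g = Mul(Rational(-1, 3), 1222) = Rational(-1222, 3) ≈ -407.33)
Add(Add(1414, 2880), g) = Add(Add(1414, 2880), Rational(-1222, 3)) = Add(4294, Rational(-1222, 3)) = Rational(11660, 3)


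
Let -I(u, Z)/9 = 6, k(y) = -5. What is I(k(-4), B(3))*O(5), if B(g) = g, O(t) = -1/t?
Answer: 54/5 ≈ 10.800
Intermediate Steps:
I(u, Z) = -54 (I(u, Z) = -9*6 = -54)
I(k(-4), B(3))*O(5) = -(-54)/5 = -54*(-1/5) = 54/5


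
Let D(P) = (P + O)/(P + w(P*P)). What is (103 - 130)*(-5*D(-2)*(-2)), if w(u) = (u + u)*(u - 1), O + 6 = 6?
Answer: 270/11 ≈ 24.545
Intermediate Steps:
O = 0 (O = -6 + 6 = 0)
w(u) = 2*u*(-1 + u) (w(u) = (2*u)*(-1 + u) = 2*u*(-1 + u))
D(P) = P/(P + 2*P²*(-1 + P²)) (D(P) = (P + 0)/(P + 2*(P*P)*(-1 + P*P)) = P/(P + 2*P²*(-1 + P²)))
(103 - 130)*(-5*D(-2)*(-2)) = (103 - 130)*(-5/(1 + 2*(-2)*(-1 + (-2)²))*(-2)) = -27*(-5/(1 + 2*(-2)*(-1 + 4)))*(-2) = -27*(-5/(1 + 2*(-2)*3))*(-2) = -27*(-5/(1 - 12))*(-2) = -27*(-5/(-11))*(-2) = -27*(-5*(-1/11))*(-2) = -135*(-2)/11 = -27*(-10/11) = 270/11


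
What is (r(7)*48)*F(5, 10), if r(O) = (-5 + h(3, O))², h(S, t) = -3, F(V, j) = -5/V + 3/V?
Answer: -6144/5 ≈ -1228.8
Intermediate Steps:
F(V, j) = -2/V
r(O) = 64 (r(O) = (-5 - 3)² = (-8)² = 64)
(r(7)*48)*F(5, 10) = (64*48)*(-2/5) = 3072*(-2*⅕) = 3072*(-⅖) = -6144/5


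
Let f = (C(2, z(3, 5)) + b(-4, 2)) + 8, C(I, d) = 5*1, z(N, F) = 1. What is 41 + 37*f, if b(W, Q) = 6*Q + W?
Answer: 818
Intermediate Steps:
C(I, d) = 5
b(W, Q) = W + 6*Q
f = 21 (f = (5 + (-4 + 6*2)) + 8 = (5 + (-4 + 12)) + 8 = (5 + 8) + 8 = 13 + 8 = 21)
41 + 37*f = 41 + 37*21 = 41 + 777 = 818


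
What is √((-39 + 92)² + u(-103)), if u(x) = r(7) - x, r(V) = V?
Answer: √2919 ≈ 54.028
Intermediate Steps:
u(x) = 7 - x
√((-39 + 92)² + u(-103)) = √((-39 + 92)² + (7 - 1*(-103))) = √(53² + (7 + 103)) = √(2809 + 110) = √2919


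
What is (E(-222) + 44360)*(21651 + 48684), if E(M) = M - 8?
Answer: 3103883550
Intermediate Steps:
E(M) = -8 + M
(E(-222) + 44360)*(21651 + 48684) = ((-8 - 222) + 44360)*(21651 + 48684) = (-230 + 44360)*70335 = 44130*70335 = 3103883550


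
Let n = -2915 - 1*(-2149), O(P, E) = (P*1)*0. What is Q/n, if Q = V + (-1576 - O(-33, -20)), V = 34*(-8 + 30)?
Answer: 414/383 ≈ 1.0809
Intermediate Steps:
V = 748 (V = 34*22 = 748)
O(P, E) = 0 (O(P, E) = P*0 = 0)
Q = -828 (Q = 748 + (-1576 - 1*0) = 748 + (-1576 + 0) = 748 - 1576 = -828)
n = -766 (n = -2915 + 2149 = -766)
Q/n = -828/(-766) = -828*(-1/766) = 414/383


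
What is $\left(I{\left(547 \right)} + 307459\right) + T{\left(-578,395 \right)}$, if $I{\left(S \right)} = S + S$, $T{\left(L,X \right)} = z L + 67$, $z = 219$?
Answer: $182038$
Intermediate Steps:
$T{\left(L,X \right)} = 67 + 219 L$ ($T{\left(L,X \right)} = 219 L + 67 = 67 + 219 L$)
$I{\left(S \right)} = 2 S$
$\left(I{\left(547 \right)} + 307459\right) + T{\left(-578,395 \right)} = \left(2 \cdot 547 + 307459\right) + \left(67 + 219 \left(-578\right)\right) = \left(1094 + 307459\right) + \left(67 - 126582\right) = 308553 - 126515 = 182038$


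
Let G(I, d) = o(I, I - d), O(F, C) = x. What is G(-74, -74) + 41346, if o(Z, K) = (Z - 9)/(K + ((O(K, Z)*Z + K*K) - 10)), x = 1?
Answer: 3473147/84 ≈ 41347.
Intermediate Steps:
O(F, C) = 1
o(Z, K) = (-9 + Z)/(-10 + K + Z + K²) (o(Z, K) = (Z - 9)/(K + ((1*Z + K*K) - 10)) = (-9 + Z)/(K + ((Z + K²) - 10)) = (-9 + Z)/(K + (-10 + Z + K²)) = (-9 + Z)/(-10 + K + Z + K²))
G(I, d) = (-9 + I)/(-10 + (I - d)² - d + 2*I) (G(I, d) = (-9 + I)/(-10 + (I - d) + I + (I - d)²) = (-9 + I)/(-10 + (I - d)² - d + 2*I))
G(-74, -74) + 41346 = (-9 - 74)/(-10 + (-74 - 1*(-74))² - 1*(-74) + 2*(-74)) + 41346 = -83/(-10 + (-74 + 74)² + 74 - 148) + 41346 = -83/(-10 + 0² + 74 - 148) + 41346 = -83/(-10 + 0 + 74 - 148) + 41346 = -83/(-84) + 41346 = -1/84*(-83) + 41346 = 83/84 + 41346 = 3473147/84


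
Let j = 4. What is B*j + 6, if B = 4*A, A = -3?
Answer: -42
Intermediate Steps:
B = -12 (B = 4*(-3) = -12)
B*j + 6 = -12*4 + 6 = -48 + 6 = -42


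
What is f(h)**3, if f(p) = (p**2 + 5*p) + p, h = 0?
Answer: 0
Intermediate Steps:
f(p) = p**2 + 6*p
f(h)**3 = (0*(6 + 0))**3 = (0*6)**3 = 0**3 = 0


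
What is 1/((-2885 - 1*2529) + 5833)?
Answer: 1/419 ≈ 0.0023866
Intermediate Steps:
1/((-2885 - 1*2529) + 5833) = 1/((-2885 - 2529) + 5833) = 1/(-5414 + 5833) = 1/419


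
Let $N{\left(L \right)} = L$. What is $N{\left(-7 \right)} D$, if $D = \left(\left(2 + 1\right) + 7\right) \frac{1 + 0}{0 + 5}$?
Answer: $-14$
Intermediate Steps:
$D = 2$ ($D = \left(3 + 7\right) 1 \cdot \frac{1}{5} = 10 \cdot 1 \cdot \frac{1}{5} = 10 \cdot \frac{1}{5} = 2$)
$N{\left(-7 \right)} D = \left(-7\right) 2 = -14$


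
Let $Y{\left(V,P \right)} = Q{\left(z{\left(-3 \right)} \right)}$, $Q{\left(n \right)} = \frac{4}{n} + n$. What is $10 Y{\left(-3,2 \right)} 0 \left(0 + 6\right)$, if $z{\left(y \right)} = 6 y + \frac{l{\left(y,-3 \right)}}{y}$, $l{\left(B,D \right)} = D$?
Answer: $0$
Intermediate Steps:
$z{\left(y \right)} = - \frac{3}{y} + 6 y$ ($z{\left(y \right)} = 6 y - \frac{3}{y} = - \frac{3}{y} + 6 y$)
$Q{\left(n \right)} = n + \frac{4}{n}$
$Y{\left(V,P \right)} = - \frac{293}{17}$ ($Y{\left(V,P \right)} = \left(- \frac{3}{-3} + 6 \left(-3\right)\right) + \frac{4}{- \frac{3}{-3} + 6 \left(-3\right)} = \left(\left(-3\right) \left(- \frac{1}{3}\right) - 18\right) + \frac{4}{\left(-3\right) \left(- \frac{1}{3}\right) - 18} = \left(1 - 18\right) + \frac{4}{1 - 18} = -17 + \frac{4}{-17} = -17 + 4 \left(- \frac{1}{17}\right) = -17 - \frac{4}{17} = - \frac{293}{17}$)
$10 Y{\left(-3,2 \right)} 0 \left(0 + 6\right) = 10 \left(- \frac{293}{17}\right) 0 \left(0 + 6\right) = - \frac{2930 \cdot 0 \cdot 6}{17} = \left(- \frac{2930}{17}\right) 0 = 0$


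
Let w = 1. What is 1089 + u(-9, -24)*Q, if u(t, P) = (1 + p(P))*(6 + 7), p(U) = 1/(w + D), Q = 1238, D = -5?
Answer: 26319/2 ≈ 13160.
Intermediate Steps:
p(U) = -1/4 (p(U) = 1/(1 - 5) = 1/(-4) = -1/4)
u(t, P) = 39/4 (u(t, P) = (1 - 1/4)*(6 + 7) = (3/4)*13 = 39/4)
1089 + u(-9, -24)*Q = 1089 + (39/4)*1238 = 1089 + 24141/2 = 26319/2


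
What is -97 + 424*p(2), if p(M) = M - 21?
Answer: -8153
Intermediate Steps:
p(M) = -21 + M
-97 + 424*p(2) = -97 + 424*(-21 + 2) = -97 + 424*(-19) = -97 - 8056 = -8153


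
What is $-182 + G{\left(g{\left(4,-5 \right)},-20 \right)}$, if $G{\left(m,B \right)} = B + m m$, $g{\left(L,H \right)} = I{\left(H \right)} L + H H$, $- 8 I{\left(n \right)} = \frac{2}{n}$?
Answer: $\frac{10826}{25} \approx 433.04$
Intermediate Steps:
$I{\left(n \right)} = - \frac{1}{4 n}$ ($I{\left(n \right)} = - \frac{2 \frac{1}{n}}{8} = - \frac{1}{4 n}$)
$g{\left(L,H \right)} = H^{2} - \frac{L}{4 H}$ ($g{\left(L,H \right)} = - \frac{1}{4 H} L + H H = - \frac{L}{4 H} + H^{2} = H^{2} - \frac{L}{4 H}$)
$G{\left(m,B \right)} = B + m^{2}$
$-182 + G{\left(g{\left(4,-5 \right)},-20 \right)} = -182 - \left(20 - \left(\frac{\left(-5\right)^{3} - 1}{-5}\right)^{2}\right) = -182 - \left(20 - \left(- \frac{-125 - 1}{5}\right)^{2}\right) = -182 - \left(20 - \left(\left(- \frac{1}{5}\right) \left(-126\right)\right)^{2}\right) = -182 - \left(20 - \left(\frac{126}{5}\right)^{2}\right) = -182 + \left(-20 + \frac{15876}{25}\right) = -182 + \frac{15376}{25} = \frac{10826}{25}$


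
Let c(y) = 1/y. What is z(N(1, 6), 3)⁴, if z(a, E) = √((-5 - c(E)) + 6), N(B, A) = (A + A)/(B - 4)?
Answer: 4/9 ≈ 0.44444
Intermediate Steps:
N(B, A) = 2*A/(-4 + B) (N(B, A) = (2*A)/(-4 + B) = 2*A/(-4 + B))
z(a, E) = √(1 - 1/E) (z(a, E) = √((-5 - 1/E) + 6) = √(1 - 1/E))
z(N(1, 6), 3)⁴ = (√((-1 + 3)/3))⁴ = (√((⅓)*2))⁴ = (√(⅔))⁴ = (√6/3)⁴ = 4/9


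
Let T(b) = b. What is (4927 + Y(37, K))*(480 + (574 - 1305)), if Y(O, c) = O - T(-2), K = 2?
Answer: -1246466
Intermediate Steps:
Y(O, c) = 2 + O (Y(O, c) = O - 1*(-2) = O + 2 = 2 + O)
(4927 + Y(37, K))*(480 + (574 - 1305)) = (4927 + (2 + 37))*(480 + (574 - 1305)) = (4927 + 39)*(480 - 731) = 4966*(-251) = -1246466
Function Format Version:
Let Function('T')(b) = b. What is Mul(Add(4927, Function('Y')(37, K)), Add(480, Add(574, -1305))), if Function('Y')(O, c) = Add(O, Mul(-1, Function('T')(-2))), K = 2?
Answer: -1246466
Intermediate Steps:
Function('Y')(O, c) = Add(2, O) (Function('Y')(O, c) = Add(O, Mul(-1, -2)) = Add(O, 2) = Add(2, O))
Mul(Add(4927, Function('Y')(37, K)), Add(480, Add(574, -1305))) = Mul(Add(4927, Add(2, 37)), Add(480, Add(574, -1305))) = Mul(Add(4927, 39), Add(480, -731)) = Mul(4966, -251) = -1246466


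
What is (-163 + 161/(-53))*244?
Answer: -2147200/53 ≈ -40513.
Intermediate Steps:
(-163 + 161/(-53))*244 = (-163 + 161*(-1/53))*244 = (-163 - 161/53)*244 = -8800/53*244 = -2147200/53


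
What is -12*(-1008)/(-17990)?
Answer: -864/1285 ≈ -0.67237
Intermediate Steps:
-12*(-1008)/(-17990) = 12096*(-1/17990) = -864/1285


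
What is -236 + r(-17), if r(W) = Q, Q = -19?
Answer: -255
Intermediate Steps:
r(W) = -19
-236 + r(-17) = -236 - 19 = -255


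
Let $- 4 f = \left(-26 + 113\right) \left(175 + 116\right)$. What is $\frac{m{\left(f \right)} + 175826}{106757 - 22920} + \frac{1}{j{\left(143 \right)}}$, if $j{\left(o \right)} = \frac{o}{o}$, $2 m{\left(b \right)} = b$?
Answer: $\frac{2051987}{670696} \approx 3.0595$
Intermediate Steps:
$f = - \frac{25317}{4}$ ($f = - \frac{\left(-26 + 113\right) \left(175 + 116\right)}{4} = - \frac{87 \cdot 291}{4} = \left(- \frac{1}{4}\right) 25317 = - \frac{25317}{4} \approx -6329.3$)
$m{\left(b \right)} = \frac{b}{2}$
$j{\left(o \right)} = 1$
$\frac{m{\left(f \right)} + 175826}{106757 - 22920} + \frac{1}{j{\left(143 \right)}} = \frac{\frac{1}{2} \left(- \frac{25317}{4}\right) + 175826}{106757 - 22920} + 1^{-1} = \frac{- \frac{25317}{8} + 175826}{83837} + 1 = \frac{1381291}{8} \cdot \frac{1}{83837} + 1 = \frac{1381291}{670696} + 1 = \frac{2051987}{670696}$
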